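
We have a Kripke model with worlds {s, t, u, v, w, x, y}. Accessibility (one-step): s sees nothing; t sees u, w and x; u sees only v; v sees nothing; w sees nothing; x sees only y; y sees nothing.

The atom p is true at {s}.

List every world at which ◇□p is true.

{t, u, x}

s: no successors, so ◇□p fails. ✗
t: successors {u, w, x}; □p there: u:F, w:T, x:F. ✓
u: successors {v}; □p there: v:T. ✓
v: no successors, so ◇□p fails. ✗
w: no successors, so ◇□p fails. ✗
x: successors {y}; □p there: y:T. ✓
y: no successors, so ◇□p fails. ✗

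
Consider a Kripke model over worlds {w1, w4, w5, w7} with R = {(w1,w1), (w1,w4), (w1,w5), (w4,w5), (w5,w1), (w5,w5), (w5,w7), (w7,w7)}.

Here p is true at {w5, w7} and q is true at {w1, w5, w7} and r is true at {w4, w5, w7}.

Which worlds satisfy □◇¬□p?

w1: successors {w1, w4, w5}; ◇¬□p there: w1:T, w4:T, w5:T. ✓
w4: successors {w5}; ◇¬□p there: w5:T. ✓
w5: successors {w1, w5, w7}; ◇¬□p there: w1:T, w5:T, w7:F. ✗
w7: successors {w7}; ◇¬□p there: w7:F. ✗

{w1, w4}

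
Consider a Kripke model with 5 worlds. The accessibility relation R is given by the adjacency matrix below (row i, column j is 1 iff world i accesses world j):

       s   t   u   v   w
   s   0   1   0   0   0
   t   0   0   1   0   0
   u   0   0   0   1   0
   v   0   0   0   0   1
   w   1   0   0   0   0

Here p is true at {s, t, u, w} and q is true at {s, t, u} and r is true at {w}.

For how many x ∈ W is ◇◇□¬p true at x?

1

s: successors {t}; ◇□¬p there: t:T. ✓
t: successors {u}; ◇□¬p there: u:F. ✗
u: successors {v}; ◇□¬p there: v:F. ✗
v: successors {w}; ◇□¬p there: w:F. ✗
w: successors {s}; ◇□¬p there: s:F. ✗
Satisfying worlds: {s}.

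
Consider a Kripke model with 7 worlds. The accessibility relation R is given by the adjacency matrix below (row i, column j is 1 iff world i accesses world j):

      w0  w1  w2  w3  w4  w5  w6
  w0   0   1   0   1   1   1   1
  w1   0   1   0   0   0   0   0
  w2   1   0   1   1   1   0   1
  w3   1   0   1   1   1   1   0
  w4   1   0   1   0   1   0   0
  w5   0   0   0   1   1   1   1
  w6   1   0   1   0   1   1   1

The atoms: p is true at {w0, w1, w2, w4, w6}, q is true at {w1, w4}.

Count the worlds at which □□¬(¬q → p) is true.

w0: successors {w1, w3, w4, w5, w6}; □¬(¬q → p) there: w1:F, w3:F, w4:F, w5:F, w6:F. ✗
w1: successors {w1}; □¬(¬q → p) there: w1:F. ✗
w2: successors {w0, w2, w3, w4, w6}; □¬(¬q → p) there: w0:F, w2:F, w3:F, w4:F, w6:F. ✗
w3: successors {w0, w2, w3, w4, w5}; □¬(¬q → p) there: w0:F, w2:F, w3:F, w4:F, w5:F. ✗
w4: successors {w0, w2, w4}; □¬(¬q → p) there: w0:F, w2:F, w4:F. ✗
w5: successors {w3, w4, w5, w6}; □¬(¬q → p) there: w3:F, w4:F, w5:F, w6:F. ✗
w6: successors {w0, w2, w4, w5, w6}; □¬(¬q → p) there: w0:F, w2:F, w4:F, w5:F, w6:F. ✗
Satisfying worlds: ∅.

0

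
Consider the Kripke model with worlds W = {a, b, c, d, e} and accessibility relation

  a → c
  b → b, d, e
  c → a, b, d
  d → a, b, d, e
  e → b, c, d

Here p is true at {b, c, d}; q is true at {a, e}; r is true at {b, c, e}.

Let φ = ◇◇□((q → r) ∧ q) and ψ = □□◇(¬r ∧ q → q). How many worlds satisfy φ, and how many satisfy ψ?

0 and 5

For ◇◇□((q → r) ∧ q):
a: successors {c}; ◇□((q → r) ∧ q) there: c:F. ✗
b: successors {b, d, e}; ◇□((q → r) ∧ q) there: b:F, d:F, e:F. ✗
c: successors {a, b, d}; ◇□((q → r) ∧ q) there: a:F, b:F, d:F. ✗
d: successors {a, b, d, e}; ◇□((q → r) ∧ q) there: a:F, b:F, d:F, e:F. ✗
e: successors {b, c, d}; ◇□((q → r) ∧ q) there: b:F, c:F, d:F. ✗
— 0 worlds.
For □□◇(¬r ∧ q → q):
a: successors {c}; □◇(¬r ∧ q → q) there: c:T. ✓
b: successors {b, d, e}; □◇(¬r ∧ q → q) there: b:T, d:T, e:T. ✓
c: successors {a, b, d}; □◇(¬r ∧ q → q) there: a:T, b:T, d:T. ✓
d: successors {a, b, d, e}; □◇(¬r ∧ q → q) there: a:T, b:T, d:T, e:T. ✓
e: successors {b, c, d}; □◇(¬r ∧ q → q) there: b:T, c:T, d:T. ✓
— 5 worlds.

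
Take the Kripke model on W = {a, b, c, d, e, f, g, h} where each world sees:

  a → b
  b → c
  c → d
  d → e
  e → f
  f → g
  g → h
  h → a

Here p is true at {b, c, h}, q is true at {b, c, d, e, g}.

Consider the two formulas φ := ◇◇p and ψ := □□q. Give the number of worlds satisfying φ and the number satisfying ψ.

For ◇◇p:
a: successors {b}; ◇p there: b:T. ✓
b: successors {c}; ◇p there: c:F. ✗
c: successors {d}; ◇p there: d:F. ✗
d: successors {e}; ◇p there: e:F. ✗
e: successors {f}; ◇p there: f:F. ✗
f: successors {g}; ◇p there: g:T. ✓
g: successors {h}; ◇p there: h:F. ✗
h: successors {a}; ◇p there: a:T. ✓
— 3 worlds.
For □□q:
a: successors {b}; □q there: b:T. ✓
b: successors {c}; □q there: c:T. ✓
c: successors {d}; □q there: d:T. ✓
d: successors {e}; □q there: e:F. ✗
e: successors {f}; □q there: f:T. ✓
f: successors {g}; □q there: g:F. ✗
g: successors {h}; □q there: h:F. ✗
h: successors {a}; □q there: a:T. ✓
— 5 worlds.

3 and 5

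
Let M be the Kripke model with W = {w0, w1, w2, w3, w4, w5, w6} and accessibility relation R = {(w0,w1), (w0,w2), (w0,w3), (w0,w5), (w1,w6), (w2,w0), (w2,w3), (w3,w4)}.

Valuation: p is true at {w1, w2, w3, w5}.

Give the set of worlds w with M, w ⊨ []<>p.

w0: successors {w1, w2, w3, w5}; <>p there: w1:F, w2:T, w3:F, w5:F. ✗
w1: successors {w6}; <>p there: w6:F. ✗
w2: successors {w0, w3}; <>p there: w0:T, w3:F. ✗
w3: successors {w4}; <>p there: w4:F. ✗
w4: no successors, so []<>p holds vacuously. ✓
w5: no successors, so []<>p holds vacuously. ✓
w6: no successors, so []<>p holds vacuously. ✓

{w4, w5, w6}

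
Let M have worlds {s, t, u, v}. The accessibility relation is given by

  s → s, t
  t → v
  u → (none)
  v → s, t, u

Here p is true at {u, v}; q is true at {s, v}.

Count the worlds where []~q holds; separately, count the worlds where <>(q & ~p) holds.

For []~q:
s: successors {s, t}; ~q there: s:F, t:T. ✗
t: successors {v}; ~q there: v:F. ✗
u: no successors, so []~q holds vacuously. ✓
v: successors {s, t, u}; ~q there: s:F, t:T, u:T. ✗
— 1 world.
For <>(q & ~p):
s: successors {s, t}; q & ~p there: s:T, t:F. ✓
t: successors {v}; q & ~p there: v:F. ✗
u: no successors, so <>(q & ~p) fails. ✗
v: successors {s, t, u}; q & ~p there: s:T, t:F, u:F. ✓
— 2 worlds.

1 and 2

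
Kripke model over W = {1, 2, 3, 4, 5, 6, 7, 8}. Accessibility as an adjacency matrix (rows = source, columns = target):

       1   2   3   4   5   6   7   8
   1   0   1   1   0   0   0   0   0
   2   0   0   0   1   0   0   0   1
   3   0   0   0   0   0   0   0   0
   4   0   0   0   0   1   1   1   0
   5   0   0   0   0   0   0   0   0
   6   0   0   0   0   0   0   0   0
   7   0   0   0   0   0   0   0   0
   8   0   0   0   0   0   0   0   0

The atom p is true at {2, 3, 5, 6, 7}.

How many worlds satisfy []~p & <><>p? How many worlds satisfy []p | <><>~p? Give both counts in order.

1 and 7

For []~p & <><>p:
1: []~p is F, <><>p is F. ✗
2: []~p is T, <><>p is T. ✓
3: []~p is T, <><>p is F. ✗
4: []~p is F, <><>p is F. ✗
5: []~p is T, <><>p is F. ✗
6: []~p is T, <><>p is F. ✗
7: []~p is T, <><>p is F. ✗
8: []~p is T, <><>p is F. ✗
— 1 world.
For []p | <><>~p:
1: []p is T, <><>~p is T. ✓
2: []p is F, <><>~p is F. ✗
3: []p is T, <><>~p is F. ✓
4: []p is T, <><>~p is F. ✓
5: []p is T, <><>~p is F. ✓
6: []p is T, <><>~p is F. ✓
7: []p is T, <><>~p is F. ✓
8: []p is T, <><>~p is F. ✓
— 7 worlds.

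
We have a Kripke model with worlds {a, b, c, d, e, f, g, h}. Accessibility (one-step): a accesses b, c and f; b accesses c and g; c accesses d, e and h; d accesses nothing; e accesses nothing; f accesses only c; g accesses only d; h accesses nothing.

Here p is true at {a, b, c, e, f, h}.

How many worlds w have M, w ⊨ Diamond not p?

3

a: successors {b, c, f}; not p there: b:F, c:F, f:F. ✗
b: successors {c, g}; not p there: c:F, g:T. ✓
c: successors {d, e, h}; not p there: d:T, e:F, h:F. ✓
d: no successors, so Diamond not p fails. ✗
e: no successors, so Diamond not p fails. ✗
f: successors {c}; not p there: c:F. ✗
g: successors {d}; not p there: d:T. ✓
h: no successors, so Diamond not p fails. ✗
Satisfying worlds: {b, c, g}.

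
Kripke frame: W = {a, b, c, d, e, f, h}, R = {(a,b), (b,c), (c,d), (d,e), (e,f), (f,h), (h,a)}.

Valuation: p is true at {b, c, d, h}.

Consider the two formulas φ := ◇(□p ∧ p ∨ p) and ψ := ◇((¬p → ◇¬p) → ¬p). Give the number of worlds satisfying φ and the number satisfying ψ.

4 and 3

For ◇(□p ∧ p ∨ p):
a: successors {b}; □p ∧ p ∨ p there: b:T. ✓
b: successors {c}; □p ∧ p ∨ p there: c:T. ✓
c: successors {d}; □p ∧ p ∨ p there: d:T. ✓
d: successors {e}; □p ∧ p ∨ p there: e:F. ✗
e: successors {f}; □p ∧ p ∨ p there: f:F. ✗
f: successors {h}; □p ∧ p ∨ p there: h:T. ✓
h: successors {a}; □p ∧ p ∨ p there: a:F. ✗
— 4 worlds.
For ◇((¬p → ◇¬p) → ¬p):
a: successors {b}; (¬p → ◇¬p) → ¬p there: b:F. ✗
b: successors {c}; (¬p → ◇¬p) → ¬p there: c:F. ✗
c: successors {d}; (¬p → ◇¬p) → ¬p there: d:F. ✗
d: successors {e}; (¬p → ◇¬p) → ¬p there: e:T. ✓
e: successors {f}; (¬p → ◇¬p) → ¬p there: f:T. ✓
f: successors {h}; (¬p → ◇¬p) → ¬p there: h:F. ✗
h: successors {a}; (¬p → ◇¬p) → ¬p there: a:T. ✓
— 3 worlds.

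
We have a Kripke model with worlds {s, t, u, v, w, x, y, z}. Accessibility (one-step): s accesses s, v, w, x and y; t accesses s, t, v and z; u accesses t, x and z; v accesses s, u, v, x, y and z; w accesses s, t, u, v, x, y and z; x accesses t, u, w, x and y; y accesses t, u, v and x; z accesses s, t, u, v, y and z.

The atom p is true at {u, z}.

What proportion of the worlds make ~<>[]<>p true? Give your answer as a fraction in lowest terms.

s: <>[]<>p is T. ✗
t: <>[]<>p is F. ✓
u: <>[]<>p is T. ✗
v: <>[]<>p is T. ✗
w: <>[]<>p is T. ✗
x: <>[]<>p is T. ✗
y: <>[]<>p is T. ✗
z: <>[]<>p is T. ✗
That's 1 of 8 worlds, so 1/8.

1/8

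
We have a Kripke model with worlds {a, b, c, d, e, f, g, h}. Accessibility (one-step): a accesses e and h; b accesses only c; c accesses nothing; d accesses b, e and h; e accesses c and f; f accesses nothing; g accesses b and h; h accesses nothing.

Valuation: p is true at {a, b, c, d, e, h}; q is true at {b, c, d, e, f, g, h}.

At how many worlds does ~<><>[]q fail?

3

a: <><>[]q is T. ✗
b: <><>[]q is F. ✓
c: <><>[]q is F. ✓
d: <><>[]q is T. ✗
e: <><>[]q is F. ✓
f: <><>[]q is F. ✓
g: <><>[]q is T. ✗
h: <><>[]q is F. ✓
Satisfying worlds: {b, c, e, f, h}.
So ~<><>[]q fails at the other 3 worlds.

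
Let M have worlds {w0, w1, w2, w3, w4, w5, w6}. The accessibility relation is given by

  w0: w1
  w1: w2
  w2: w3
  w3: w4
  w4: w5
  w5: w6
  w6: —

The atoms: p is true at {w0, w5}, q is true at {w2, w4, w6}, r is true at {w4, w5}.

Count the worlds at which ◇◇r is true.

w0: successors {w1}; ◇r there: w1:F. ✗
w1: successors {w2}; ◇r there: w2:F. ✗
w2: successors {w3}; ◇r there: w3:T. ✓
w3: successors {w4}; ◇r there: w4:T. ✓
w4: successors {w5}; ◇r there: w5:F. ✗
w5: successors {w6}; ◇r there: w6:F. ✗
w6: no successors, so ◇◇r fails. ✗
Satisfying worlds: {w2, w3}.

2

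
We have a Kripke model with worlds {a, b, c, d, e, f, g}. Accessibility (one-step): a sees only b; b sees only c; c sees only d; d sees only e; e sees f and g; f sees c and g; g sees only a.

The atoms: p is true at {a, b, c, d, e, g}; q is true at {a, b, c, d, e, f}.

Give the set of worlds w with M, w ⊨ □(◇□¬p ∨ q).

a: successors {b}; ◇□¬p ∨ q there: b:T. ✓
b: successors {c}; ◇□¬p ∨ q there: c:T. ✓
c: successors {d}; ◇□¬p ∨ q there: d:T. ✓
d: successors {e}; ◇□¬p ∨ q there: e:T. ✓
e: successors {f, g}; ◇□¬p ∨ q there: f:T, g:F. ✗
f: successors {c, g}; ◇□¬p ∨ q there: c:T, g:F. ✗
g: successors {a}; ◇□¬p ∨ q there: a:T. ✓

{a, b, c, d, g}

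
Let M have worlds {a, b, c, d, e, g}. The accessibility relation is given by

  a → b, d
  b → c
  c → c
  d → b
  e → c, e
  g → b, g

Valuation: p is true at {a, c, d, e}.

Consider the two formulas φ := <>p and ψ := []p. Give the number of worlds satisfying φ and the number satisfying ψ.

For <>p:
a: successors {b, d}; p there: b:F, d:T. ✓
b: successors {c}; p there: c:T. ✓
c: successors {c}; p there: c:T. ✓
d: successors {b}; p there: b:F. ✗
e: successors {c, e}; p there: c:T, e:T. ✓
g: successors {b, g}; p there: b:F, g:F. ✗
— 4 worlds.
For []p:
a: successors {b, d}; p there: b:F, d:T. ✗
b: successors {c}; p there: c:T. ✓
c: successors {c}; p there: c:T. ✓
d: successors {b}; p there: b:F. ✗
e: successors {c, e}; p there: c:T, e:T. ✓
g: successors {b, g}; p there: b:F, g:F. ✗
— 3 worlds.

4 and 3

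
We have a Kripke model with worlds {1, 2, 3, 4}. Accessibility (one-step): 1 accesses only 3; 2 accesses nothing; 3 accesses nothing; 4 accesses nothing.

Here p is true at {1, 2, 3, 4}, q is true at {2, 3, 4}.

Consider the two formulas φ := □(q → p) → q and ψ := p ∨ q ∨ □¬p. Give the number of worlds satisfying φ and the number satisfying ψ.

3 and 4

For □(q → p) → q:
1: □(q → p) is T, q is F. ✗
2: □(q → p) is T, q is T. ✓
3: □(q → p) is T, q is T. ✓
4: □(q → p) is T, q is T. ✓
— 3 worlds.
For p ∨ q ∨ □¬p:
1: p ∨ q is T, □¬p is F. ✓
2: p ∨ q is T, □¬p is T. ✓
3: p ∨ q is T, □¬p is T. ✓
4: p ∨ q is T, □¬p is T. ✓
— 4 worlds.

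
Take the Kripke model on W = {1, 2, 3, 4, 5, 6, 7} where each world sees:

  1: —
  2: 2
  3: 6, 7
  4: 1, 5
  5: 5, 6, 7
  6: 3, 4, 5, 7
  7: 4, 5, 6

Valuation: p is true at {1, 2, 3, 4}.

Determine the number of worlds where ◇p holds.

1: no successors, so ◇p fails. ✗
2: successors {2}; p there: 2:T. ✓
3: successors {6, 7}; p there: 6:F, 7:F. ✗
4: successors {1, 5}; p there: 1:T, 5:F. ✓
5: successors {5, 6, 7}; p there: 5:F, 6:F, 7:F. ✗
6: successors {3, 4, 5, 7}; p there: 3:T, 4:T, 5:F, 7:F. ✓
7: successors {4, 5, 6}; p there: 4:T, 5:F, 6:F. ✓
Satisfying worlds: {2, 4, 6, 7}.

4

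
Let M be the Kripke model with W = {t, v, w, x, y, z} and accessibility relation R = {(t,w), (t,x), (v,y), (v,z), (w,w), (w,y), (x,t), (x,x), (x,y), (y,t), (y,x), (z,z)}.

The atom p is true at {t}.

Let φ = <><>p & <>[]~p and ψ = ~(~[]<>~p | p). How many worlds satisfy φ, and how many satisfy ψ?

For <><>p & <>[]~p:
t: <><>p is T, <>[]~p is T. ✓
v: <><>p is T, <>[]~p is T. ✓
w: <><>p is T, <>[]~p is T. ✓
x: <><>p is T, <>[]~p is T. ✓
y: <><>p is T, <>[]~p is T. ✓
z: <><>p is F, <>[]~p is T. ✗
— 5 worlds.
For ~(~[]<>~p | p):
t: ~[]<>~p | p is T. ✗
v: ~[]<>~p | p is F. ✓
w: ~[]<>~p | p is F. ✓
x: ~[]<>~p | p is F. ✓
y: ~[]<>~p | p is F. ✓
z: ~[]<>~p | p is F. ✓
— 5 worlds.

5 and 5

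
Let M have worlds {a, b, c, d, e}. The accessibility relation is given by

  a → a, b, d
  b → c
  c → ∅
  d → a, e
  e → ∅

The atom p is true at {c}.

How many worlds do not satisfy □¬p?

1

a: successors {a, b, d}; ¬p there: a:T, b:T, d:T. ✓
b: successors {c}; ¬p there: c:F. ✗
c: no successors, so □¬p holds vacuously. ✓
d: successors {a, e}; ¬p there: a:T, e:T. ✓
e: no successors, so □¬p holds vacuously. ✓
Satisfying worlds: {a, c, d, e}.
So □¬p fails at the other 1 world.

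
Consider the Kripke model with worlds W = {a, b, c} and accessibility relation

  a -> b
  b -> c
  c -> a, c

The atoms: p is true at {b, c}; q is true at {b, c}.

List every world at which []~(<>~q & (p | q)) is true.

a: successors {b}; ~(<>~q & (p | q)) there: b:T. ✓
b: successors {c}; ~(<>~q & (p | q)) there: c:F. ✗
c: successors {a, c}; ~(<>~q & (p | q)) there: a:T, c:F. ✗

{a}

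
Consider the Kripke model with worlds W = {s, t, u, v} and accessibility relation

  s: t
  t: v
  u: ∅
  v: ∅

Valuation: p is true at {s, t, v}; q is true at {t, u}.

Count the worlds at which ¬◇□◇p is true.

3

s: ◇□◇p is F. ✓
t: ◇□◇p is T. ✗
u: ◇□◇p is F. ✓
v: ◇□◇p is F. ✓
Satisfying worlds: {s, u, v}.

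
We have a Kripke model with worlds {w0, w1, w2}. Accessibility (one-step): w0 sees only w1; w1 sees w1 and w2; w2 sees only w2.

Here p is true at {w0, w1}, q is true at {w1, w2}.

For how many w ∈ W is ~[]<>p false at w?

w0: []<>p is T. ✗
w1: []<>p is F. ✓
w2: []<>p is F. ✓
Satisfying worlds: {w1, w2}.
So ~[]<>p fails at the other 1 world.

1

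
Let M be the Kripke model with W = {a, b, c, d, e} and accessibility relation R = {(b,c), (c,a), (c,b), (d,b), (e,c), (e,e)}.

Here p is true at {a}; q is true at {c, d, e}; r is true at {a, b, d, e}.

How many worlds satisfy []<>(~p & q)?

a: no successors, so []<>(~p & q) holds vacuously. ✓
b: successors {c}; <>(~p & q) there: c:F. ✗
c: successors {a, b}; <>(~p & q) there: a:F, b:T. ✗
d: successors {b}; <>(~p & q) there: b:T. ✓
e: successors {c, e}; <>(~p & q) there: c:F, e:T. ✗
Satisfying worlds: {a, d}.

2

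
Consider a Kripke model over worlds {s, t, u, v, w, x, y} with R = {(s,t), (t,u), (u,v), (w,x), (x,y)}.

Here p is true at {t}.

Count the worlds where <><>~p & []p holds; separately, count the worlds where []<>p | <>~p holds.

1 and 6

For <><>~p & []p:
s: <><>~p is T, []p is T. ✓
t: <><>~p is T, []p is F. ✗
u: <><>~p is F, []p is F. ✗
v: <><>~p is F, []p is T. ✗
w: <><>~p is T, []p is F. ✗
x: <><>~p is F, []p is F. ✗
y: <><>~p is F, []p is T. ✗
— 1 world.
For []<>p | <>~p:
s: []<>p is F, <>~p is F. ✗
t: []<>p is F, <>~p is T. ✓
u: []<>p is F, <>~p is T. ✓
v: []<>p is T, <>~p is F. ✓
w: []<>p is F, <>~p is T. ✓
x: []<>p is F, <>~p is T. ✓
y: []<>p is T, <>~p is F. ✓
— 6 worlds.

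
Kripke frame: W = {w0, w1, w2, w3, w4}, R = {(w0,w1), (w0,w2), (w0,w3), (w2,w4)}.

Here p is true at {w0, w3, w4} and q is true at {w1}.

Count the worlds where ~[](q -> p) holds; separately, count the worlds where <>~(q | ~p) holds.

For ~[](q -> p):
w0: [](q -> p) is F. ✓
w1: [](q -> p) is T. ✗
w2: [](q -> p) is T. ✗
w3: [](q -> p) is T. ✗
w4: [](q -> p) is T. ✗
— 1 world.
For <>~(q | ~p):
w0: successors {w1, w2, w3}; ~(q | ~p) there: w1:F, w2:F, w3:T. ✓
w1: no successors, so <>~(q | ~p) fails. ✗
w2: successors {w4}; ~(q | ~p) there: w4:T. ✓
w3: no successors, so <>~(q | ~p) fails. ✗
w4: no successors, so <>~(q | ~p) fails. ✗
— 2 worlds.

1 and 2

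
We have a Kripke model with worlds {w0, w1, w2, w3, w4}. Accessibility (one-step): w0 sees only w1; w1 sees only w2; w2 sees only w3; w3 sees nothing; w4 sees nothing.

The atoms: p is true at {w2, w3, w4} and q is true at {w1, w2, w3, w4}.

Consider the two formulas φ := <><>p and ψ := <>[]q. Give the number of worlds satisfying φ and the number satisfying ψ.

For <><>p:
w0: successors {w1}; <>p there: w1:T. ✓
w1: successors {w2}; <>p there: w2:T. ✓
w2: successors {w3}; <>p there: w3:F. ✗
w3: no successors, so <><>p fails. ✗
w4: no successors, so <><>p fails. ✗
— 2 worlds.
For <>[]q:
w0: successors {w1}; []q there: w1:T. ✓
w1: successors {w2}; []q there: w2:T. ✓
w2: successors {w3}; []q there: w3:T. ✓
w3: no successors, so <>[]q fails. ✗
w4: no successors, so <>[]q fails. ✗
— 3 worlds.

2 and 3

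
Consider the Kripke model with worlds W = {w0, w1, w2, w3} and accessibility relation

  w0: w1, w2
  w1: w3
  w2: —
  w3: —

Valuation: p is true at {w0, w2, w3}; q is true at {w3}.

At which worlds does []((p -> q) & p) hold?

w0: successors {w1, w2}; (p -> q) & p there: w1:F, w2:F. ✗
w1: successors {w3}; (p -> q) & p there: w3:T. ✓
w2: no successors, so []((p -> q) & p) holds vacuously. ✓
w3: no successors, so []((p -> q) & p) holds vacuously. ✓

{w1, w2, w3}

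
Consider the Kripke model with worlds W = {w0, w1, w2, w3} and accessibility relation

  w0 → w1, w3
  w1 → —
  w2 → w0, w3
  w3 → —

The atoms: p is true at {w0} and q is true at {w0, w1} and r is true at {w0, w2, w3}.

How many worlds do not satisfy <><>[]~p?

3

w0: successors {w1, w3}; <>[]~p there: w1:F, w3:F. ✗
w1: no successors, so <><>[]~p fails. ✗
w2: successors {w0, w3}; <>[]~p there: w0:T, w3:F. ✓
w3: no successors, so <><>[]~p fails. ✗
Satisfying worlds: {w2}.
So <><>[]~p fails at the other 3 worlds.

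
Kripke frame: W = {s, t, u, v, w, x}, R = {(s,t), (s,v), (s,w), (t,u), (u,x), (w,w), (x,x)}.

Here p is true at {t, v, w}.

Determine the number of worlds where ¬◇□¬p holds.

2

s: ◇□¬p is T. ✗
t: ◇□¬p is T. ✗
u: ◇□¬p is T. ✗
v: ◇□¬p is F. ✓
w: ◇□¬p is F. ✓
x: ◇□¬p is T. ✗
Satisfying worlds: {v, w}.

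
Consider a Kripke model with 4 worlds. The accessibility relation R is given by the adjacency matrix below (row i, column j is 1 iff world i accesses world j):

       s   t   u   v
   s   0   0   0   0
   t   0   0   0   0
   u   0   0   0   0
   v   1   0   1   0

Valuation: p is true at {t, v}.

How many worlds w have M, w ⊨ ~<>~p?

s: <>~p is F. ✓
t: <>~p is F. ✓
u: <>~p is F. ✓
v: <>~p is T. ✗
Satisfying worlds: {s, t, u}.

3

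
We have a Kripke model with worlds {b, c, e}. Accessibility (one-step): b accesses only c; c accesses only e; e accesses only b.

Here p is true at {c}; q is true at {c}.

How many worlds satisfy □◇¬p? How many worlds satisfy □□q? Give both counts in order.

2 and 1

For □◇¬p:
b: successors {c}; ◇¬p there: c:T. ✓
c: successors {e}; ◇¬p there: e:T. ✓
e: successors {b}; ◇¬p there: b:F. ✗
— 2 worlds.
For □□q:
b: successors {c}; □q there: c:F. ✗
c: successors {e}; □q there: e:F. ✗
e: successors {b}; □q there: b:T. ✓
— 1 world.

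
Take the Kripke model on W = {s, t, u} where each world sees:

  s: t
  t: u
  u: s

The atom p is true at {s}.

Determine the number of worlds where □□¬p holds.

2

s: successors {t}; □¬p there: t:T. ✓
t: successors {u}; □¬p there: u:F. ✗
u: successors {s}; □¬p there: s:T. ✓
Satisfying worlds: {s, u}.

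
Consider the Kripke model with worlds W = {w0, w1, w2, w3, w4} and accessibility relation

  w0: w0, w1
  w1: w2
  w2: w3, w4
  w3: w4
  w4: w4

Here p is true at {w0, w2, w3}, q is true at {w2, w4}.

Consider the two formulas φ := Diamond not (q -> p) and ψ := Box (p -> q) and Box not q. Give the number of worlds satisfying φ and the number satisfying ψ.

3 and 0

For Diamond not (q -> p):
w0: successors {w0, w1}; not (q -> p) there: w0:F, w1:F. ✗
w1: successors {w2}; not (q -> p) there: w2:F. ✗
w2: successors {w3, w4}; not (q -> p) there: w3:F, w4:T. ✓
w3: successors {w4}; not (q -> p) there: w4:T. ✓
w4: successors {w4}; not (q -> p) there: w4:T. ✓
— 3 worlds.
For Box (p -> q) and Box not q:
w0: Box (p -> q) is F, Box not q is T. ✗
w1: Box (p -> q) is T, Box not q is F. ✗
w2: Box (p -> q) is F, Box not q is F. ✗
w3: Box (p -> q) is T, Box not q is F. ✗
w4: Box (p -> q) is T, Box not q is F. ✗
— 0 worlds.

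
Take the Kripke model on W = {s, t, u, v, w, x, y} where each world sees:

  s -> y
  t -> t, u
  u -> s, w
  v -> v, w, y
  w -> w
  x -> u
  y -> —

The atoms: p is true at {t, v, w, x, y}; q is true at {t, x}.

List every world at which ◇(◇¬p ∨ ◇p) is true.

{t, u, v, w, x}

s: successors {y}; ◇¬p ∨ ◇p there: y:F. ✗
t: successors {t, u}; ◇¬p ∨ ◇p there: t:T, u:T. ✓
u: successors {s, w}; ◇¬p ∨ ◇p there: s:T, w:T. ✓
v: successors {v, w, y}; ◇¬p ∨ ◇p there: v:T, w:T, y:F. ✓
w: successors {w}; ◇¬p ∨ ◇p there: w:T. ✓
x: successors {u}; ◇¬p ∨ ◇p there: u:T. ✓
y: no successors, so ◇(◇¬p ∨ ◇p) fails. ✗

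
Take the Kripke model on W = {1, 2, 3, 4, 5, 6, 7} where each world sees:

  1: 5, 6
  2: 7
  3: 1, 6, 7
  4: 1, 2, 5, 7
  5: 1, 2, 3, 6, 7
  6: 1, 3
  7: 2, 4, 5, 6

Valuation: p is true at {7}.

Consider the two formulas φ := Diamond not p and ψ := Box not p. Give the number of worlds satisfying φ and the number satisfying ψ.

For Diamond not p:
1: successors {5, 6}; not p there: 5:T, 6:T. ✓
2: successors {7}; not p there: 7:F. ✗
3: successors {1, 6, 7}; not p there: 1:T, 6:T, 7:F. ✓
4: successors {1, 2, 5, 7}; not p there: 1:T, 2:T, 5:T, 7:F. ✓
5: successors {1, 2, 3, 6, 7}; not p there: 1:T, 2:T, 3:T, 6:T, 7:F. ✓
6: successors {1, 3}; not p there: 1:T, 3:T. ✓
7: successors {2, 4, 5, 6}; not p there: 2:T, 4:T, 5:T, 6:T. ✓
— 6 worlds.
For Box not p:
1: successors {5, 6}; not p there: 5:T, 6:T. ✓
2: successors {7}; not p there: 7:F. ✗
3: successors {1, 6, 7}; not p there: 1:T, 6:T, 7:F. ✗
4: successors {1, 2, 5, 7}; not p there: 1:T, 2:T, 5:T, 7:F. ✗
5: successors {1, 2, 3, 6, 7}; not p there: 1:T, 2:T, 3:T, 6:T, 7:F. ✗
6: successors {1, 3}; not p there: 1:T, 3:T. ✓
7: successors {2, 4, 5, 6}; not p there: 2:T, 4:T, 5:T, 6:T. ✓
— 3 worlds.

6 and 3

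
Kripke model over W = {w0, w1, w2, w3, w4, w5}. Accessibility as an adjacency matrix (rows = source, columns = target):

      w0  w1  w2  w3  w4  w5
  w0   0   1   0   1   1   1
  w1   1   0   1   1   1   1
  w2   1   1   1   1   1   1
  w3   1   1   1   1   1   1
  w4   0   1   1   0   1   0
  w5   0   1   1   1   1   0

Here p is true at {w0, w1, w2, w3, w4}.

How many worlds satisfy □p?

w0: successors {w1, w3, w4, w5}; p there: w1:T, w3:T, w4:T, w5:F. ✗
w1: successors {w0, w2, w3, w4, w5}; p there: w0:T, w2:T, w3:T, w4:T, w5:F. ✗
w2: successors {w0, w1, w2, w3, w4, w5}; p there: w0:T, w1:T, w2:T, w3:T, w4:T, w5:F. ✗
w3: successors {w0, w1, w2, w3, w4, w5}; p there: w0:T, w1:T, w2:T, w3:T, w4:T, w5:F. ✗
w4: successors {w1, w2, w4}; p there: w1:T, w2:T, w4:T. ✓
w5: successors {w1, w2, w3, w4}; p there: w1:T, w2:T, w3:T, w4:T. ✓
Satisfying worlds: {w4, w5}.

2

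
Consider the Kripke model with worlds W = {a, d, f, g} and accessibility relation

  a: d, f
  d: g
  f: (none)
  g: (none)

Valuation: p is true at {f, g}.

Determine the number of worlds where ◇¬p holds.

1

a: successors {d, f}; ¬p there: d:T, f:F. ✓
d: successors {g}; ¬p there: g:F. ✗
f: no successors, so ◇¬p fails. ✗
g: no successors, so ◇¬p fails. ✗
Satisfying worlds: {a}.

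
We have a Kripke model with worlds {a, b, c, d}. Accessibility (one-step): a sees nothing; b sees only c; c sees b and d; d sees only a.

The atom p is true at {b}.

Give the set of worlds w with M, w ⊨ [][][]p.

{a, d}

a: no successors, so [][][]p holds vacuously. ✓
b: successors {c}; [][]p there: c:F. ✗
c: successors {b, d}; [][]p there: b:F, d:T. ✗
d: successors {a}; [][]p there: a:T. ✓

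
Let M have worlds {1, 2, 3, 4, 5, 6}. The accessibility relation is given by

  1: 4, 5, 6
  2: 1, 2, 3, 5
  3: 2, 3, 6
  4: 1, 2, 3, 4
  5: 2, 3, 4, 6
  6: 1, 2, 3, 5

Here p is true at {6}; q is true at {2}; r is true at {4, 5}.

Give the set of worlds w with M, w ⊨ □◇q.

{1, 3, 5}

1: successors {4, 5, 6}; ◇q there: 4:T, 5:T, 6:T. ✓
2: successors {1, 2, 3, 5}; ◇q there: 1:F, 2:T, 3:T, 5:T. ✗
3: successors {2, 3, 6}; ◇q there: 2:T, 3:T, 6:T. ✓
4: successors {1, 2, 3, 4}; ◇q there: 1:F, 2:T, 3:T, 4:T. ✗
5: successors {2, 3, 4, 6}; ◇q there: 2:T, 3:T, 4:T, 6:T. ✓
6: successors {1, 2, 3, 5}; ◇q there: 1:F, 2:T, 3:T, 5:T. ✗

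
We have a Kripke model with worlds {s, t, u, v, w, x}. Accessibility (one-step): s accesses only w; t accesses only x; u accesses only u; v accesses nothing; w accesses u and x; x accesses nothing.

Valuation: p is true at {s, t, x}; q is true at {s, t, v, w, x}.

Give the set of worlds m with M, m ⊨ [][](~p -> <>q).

{t, v, x}

s: successors {w}; [](~p -> <>q) there: w:F. ✗
t: successors {x}; [](~p -> <>q) there: x:T. ✓
u: successors {u}; [](~p -> <>q) there: u:F. ✗
v: no successors, so [][](~p -> <>q) holds vacuously. ✓
w: successors {u, x}; [](~p -> <>q) there: u:F, x:T. ✗
x: no successors, so [][](~p -> <>q) holds vacuously. ✓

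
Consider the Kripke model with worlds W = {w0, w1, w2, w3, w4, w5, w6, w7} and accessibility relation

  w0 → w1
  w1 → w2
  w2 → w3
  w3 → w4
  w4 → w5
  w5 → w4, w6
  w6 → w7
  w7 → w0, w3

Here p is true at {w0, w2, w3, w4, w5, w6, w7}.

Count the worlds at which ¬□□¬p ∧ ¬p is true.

1

w0: ¬□□¬p is T, ¬p is F. ✗
w1: ¬□□¬p is T, ¬p is T. ✓
w2: ¬□□¬p is T, ¬p is F. ✗
w3: ¬□□¬p is T, ¬p is F. ✗
w4: ¬□□¬p is T, ¬p is F. ✗
w5: ¬□□¬p is T, ¬p is F. ✗
w6: ¬□□¬p is T, ¬p is F. ✗
w7: ¬□□¬p is T, ¬p is F. ✗
Satisfying worlds: {w1}.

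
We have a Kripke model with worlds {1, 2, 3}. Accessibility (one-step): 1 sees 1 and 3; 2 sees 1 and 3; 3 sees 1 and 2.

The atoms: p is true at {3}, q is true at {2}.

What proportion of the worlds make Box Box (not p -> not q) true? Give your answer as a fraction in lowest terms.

1/3

1: successors {1, 3}; Box (not p -> not q) there: 1:T, 3:F. ✗
2: successors {1, 3}; Box (not p -> not q) there: 1:T, 3:F. ✗
3: successors {1, 2}; Box (not p -> not q) there: 1:T, 2:T. ✓
That's 1 of 3 worlds, so 1/3.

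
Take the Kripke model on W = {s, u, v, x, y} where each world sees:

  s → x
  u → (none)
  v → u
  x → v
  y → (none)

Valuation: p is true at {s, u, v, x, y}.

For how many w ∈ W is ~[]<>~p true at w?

s: []<>~p is F. ✓
u: []<>~p is T. ✗
v: []<>~p is F. ✓
x: []<>~p is F. ✓
y: []<>~p is T. ✗
Satisfying worlds: {s, v, x}.

3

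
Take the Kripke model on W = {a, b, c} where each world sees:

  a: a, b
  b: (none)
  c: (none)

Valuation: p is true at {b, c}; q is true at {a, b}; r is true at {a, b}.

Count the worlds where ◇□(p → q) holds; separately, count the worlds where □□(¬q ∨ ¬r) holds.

For ◇□(p → q):
a: successors {a, b}; □(p → q) there: a:T, b:T. ✓
b: no successors, so ◇□(p → q) fails. ✗
c: no successors, so ◇□(p → q) fails. ✗
— 1 world.
For □□(¬q ∨ ¬r):
a: successors {a, b}; □(¬q ∨ ¬r) there: a:F, b:T. ✗
b: no successors, so □□(¬q ∨ ¬r) holds vacuously. ✓
c: no successors, so □□(¬q ∨ ¬r) holds vacuously. ✓
— 2 worlds.

1 and 2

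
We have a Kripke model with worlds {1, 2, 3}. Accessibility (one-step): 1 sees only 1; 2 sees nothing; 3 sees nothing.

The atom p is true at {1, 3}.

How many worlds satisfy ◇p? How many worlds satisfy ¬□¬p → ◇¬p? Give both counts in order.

1 and 2

For ◇p:
1: successors {1}; p there: 1:T. ✓
2: no successors, so ◇p fails. ✗
3: no successors, so ◇p fails. ✗
— 1 world.
For ¬□¬p → ◇¬p:
1: ¬□¬p is T, ◇¬p is F. ✗
2: ¬□¬p is F, ◇¬p is F. ✓
3: ¬□¬p is F, ◇¬p is F. ✓
— 2 worlds.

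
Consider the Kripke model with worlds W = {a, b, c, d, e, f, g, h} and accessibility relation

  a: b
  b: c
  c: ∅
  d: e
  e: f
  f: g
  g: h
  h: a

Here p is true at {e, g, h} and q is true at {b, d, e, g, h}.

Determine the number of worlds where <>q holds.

4

a: successors {b}; q there: b:T. ✓
b: successors {c}; q there: c:F. ✗
c: no successors, so <>q fails. ✗
d: successors {e}; q there: e:T. ✓
e: successors {f}; q there: f:F. ✗
f: successors {g}; q there: g:T. ✓
g: successors {h}; q there: h:T. ✓
h: successors {a}; q there: a:F. ✗
Satisfying worlds: {a, d, f, g}.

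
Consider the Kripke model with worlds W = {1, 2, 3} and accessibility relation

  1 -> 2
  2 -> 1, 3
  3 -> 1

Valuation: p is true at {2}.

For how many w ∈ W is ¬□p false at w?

1: □p is T. ✗
2: □p is F. ✓
3: □p is F. ✓
Satisfying worlds: {2, 3}.
So ¬□p fails at the other 1 world.

1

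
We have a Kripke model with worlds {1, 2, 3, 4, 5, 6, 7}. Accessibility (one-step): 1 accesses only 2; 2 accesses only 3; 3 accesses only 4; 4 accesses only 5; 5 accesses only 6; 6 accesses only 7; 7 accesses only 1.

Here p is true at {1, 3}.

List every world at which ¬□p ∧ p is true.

{1, 3}

1: ¬□p is T, p is T. ✓
2: ¬□p is F, p is F. ✗
3: ¬□p is T, p is T. ✓
4: ¬□p is T, p is F. ✗
5: ¬□p is T, p is F. ✗
6: ¬□p is T, p is F. ✗
7: ¬□p is F, p is F. ✗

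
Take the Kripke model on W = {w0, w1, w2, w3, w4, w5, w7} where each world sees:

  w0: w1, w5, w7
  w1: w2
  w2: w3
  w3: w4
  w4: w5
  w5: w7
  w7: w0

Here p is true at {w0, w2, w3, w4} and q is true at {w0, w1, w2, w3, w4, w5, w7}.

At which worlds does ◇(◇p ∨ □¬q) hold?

{w0, w1, w2, w5}

w0: successors {w1, w5, w7}; ◇p ∨ □¬q there: w1:T, w5:F, w7:T. ✓
w1: successors {w2}; ◇p ∨ □¬q there: w2:T. ✓
w2: successors {w3}; ◇p ∨ □¬q there: w3:T. ✓
w3: successors {w4}; ◇p ∨ □¬q there: w4:F. ✗
w4: successors {w5}; ◇p ∨ □¬q there: w5:F. ✗
w5: successors {w7}; ◇p ∨ □¬q there: w7:T. ✓
w7: successors {w0}; ◇p ∨ □¬q there: w0:F. ✗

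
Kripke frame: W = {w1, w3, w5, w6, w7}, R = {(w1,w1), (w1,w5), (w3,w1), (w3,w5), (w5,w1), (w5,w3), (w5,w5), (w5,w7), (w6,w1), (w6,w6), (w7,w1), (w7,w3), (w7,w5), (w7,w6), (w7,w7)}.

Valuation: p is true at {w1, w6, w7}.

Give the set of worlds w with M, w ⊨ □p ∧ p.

{w6}

w1: □p is F, p is T. ✗
w3: □p is F, p is F. ✗
w5: □p is F, p is F. ✗
w6: □p is T, p is T. ✓
w7: □p is F, p is T. ✗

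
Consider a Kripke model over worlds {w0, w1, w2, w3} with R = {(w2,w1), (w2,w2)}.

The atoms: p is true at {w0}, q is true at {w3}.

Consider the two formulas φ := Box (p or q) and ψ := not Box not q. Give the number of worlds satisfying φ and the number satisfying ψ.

For Box (p or q):
w0: no successors, so Box (p or q) holds vacuously. ✓
w1: no successors, so Box (p or q) holds vacuously. ✓
w2: successors {w1, w2}; p or q there: w1:F, w2:F. ✗
w3: no successors, so Box (p or q) holds vacuously. ✓
— 3 worlds.
For not Box not q:
w0: Box not q is T. ✗
w1: Box not q is T. ✗
w2: Box not q is T. ✗
w3: Box not q is T. ✗
— 0 worlds.

3 and 0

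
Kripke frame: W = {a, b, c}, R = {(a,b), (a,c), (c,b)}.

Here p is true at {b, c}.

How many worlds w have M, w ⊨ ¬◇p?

a: ◇p is T. ✗
b: ◇p is F. ✓
c: ◇p is T. ✗
Satisfying worlds: {b}.

1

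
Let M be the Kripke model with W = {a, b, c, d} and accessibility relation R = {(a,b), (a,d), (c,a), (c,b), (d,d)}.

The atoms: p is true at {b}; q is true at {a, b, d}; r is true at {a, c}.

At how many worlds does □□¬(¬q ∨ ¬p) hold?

a: successors {b, d}; □¬(¬q ∨ ¬p) there: b:T, d:F. ✗
b: no successors, so □□¬(¬q ∨ ¬p) holds vacuously. ✓
c: successors {a, b}; □¬(¬q ∨ ¬p) there: a:F, b:T. ✗
d: successors {d}; □¬(¬q ∨ ¬p) there: d:F. ✗
Satisfying worlds: {b}.

1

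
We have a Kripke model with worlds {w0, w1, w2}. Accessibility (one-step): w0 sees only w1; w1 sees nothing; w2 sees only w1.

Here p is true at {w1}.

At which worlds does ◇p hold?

{w0, w2}

w0: successors {w1}; p there: w1:T. ✓
w1: no successors, so ◇p fails. ✗
w2: successors {w1}; p there: w1:T. ✓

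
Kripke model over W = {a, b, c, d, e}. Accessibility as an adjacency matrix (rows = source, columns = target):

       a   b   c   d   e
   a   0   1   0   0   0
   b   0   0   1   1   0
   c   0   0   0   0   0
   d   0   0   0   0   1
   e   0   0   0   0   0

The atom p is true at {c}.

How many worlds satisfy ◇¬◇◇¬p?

2

a: successors {b}; ¬◇◇¬p there: b:F. ✗
b: successors {c, d}; ¬◇◇¬p there: c:T, d:T. ✓
c: no successors, so ◇¬◇◇¬p fails. ✗
d: successors {e}; ¬◇◇¬p there: e:T. ✓
e: no successors, so ◇¬◇◇¬p fails. ✗
Satisfying worlds: {b, d}.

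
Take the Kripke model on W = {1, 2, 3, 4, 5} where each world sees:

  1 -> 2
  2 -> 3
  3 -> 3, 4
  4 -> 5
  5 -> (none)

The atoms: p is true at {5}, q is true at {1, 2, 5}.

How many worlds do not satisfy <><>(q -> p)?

2

1: successors {2}; <>(q -> p) there: 2:T. ✓
2: successors {3}; <>(q -> p) there: 3:T. ✓
3: successors {3, 4}; <>(q -> p) there: 3:T, 4:T. ✓
4: successors {5}; <>(q -> p) there: 5:F. ✗
5: no successors, so <><>(q -> p) fails. ✗
Satisfying worlds: {1, 2, 3}.
So <><>(q -> p) fails at the other 2 worlds.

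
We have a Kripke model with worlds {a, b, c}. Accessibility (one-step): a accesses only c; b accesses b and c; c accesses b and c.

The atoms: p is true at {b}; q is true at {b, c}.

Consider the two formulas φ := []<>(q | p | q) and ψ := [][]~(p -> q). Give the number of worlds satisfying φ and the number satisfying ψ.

3 and 0

For []<>(q | p | q):
a: successors {c}; <>(q | p | q) there: c:T. ✓
b: successors {b, c}; <>(q | p | q) there: b:T, c:T. ✓
c: successors {b, c}; <>(q | p | q) there: b:T, c:T. ✓
— 3 worlds.
For [][]~(p -> q):
a: successors {c}; []~(p -> q) there: c:F. ✗
b: successors {b, c}; []~(p -> q) there: b:F, c:F. ✗
c: successors {b, c}; []~(p -> q) there: b:F, c:F. ✗
— 0 worlds.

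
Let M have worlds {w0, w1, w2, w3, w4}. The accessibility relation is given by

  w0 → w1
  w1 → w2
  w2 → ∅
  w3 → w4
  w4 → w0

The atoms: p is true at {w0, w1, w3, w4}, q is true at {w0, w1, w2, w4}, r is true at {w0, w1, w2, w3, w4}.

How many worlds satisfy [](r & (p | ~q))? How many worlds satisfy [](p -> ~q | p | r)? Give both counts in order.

For [](r & (p | ~q)):
w0: successors {w1}; r & (p | ~q) there: w1:T. ✓
w1: successors {w2}; r & (p | ~q) there: w2:F. ✗
w2: no successors, so [](r & (p | ~q)) holds vacuously. ✓
w3: successors {w4}; r & (p | ~q) there: w4:T. ✓
w4: successors {w0}; r & (p | ~q) there: w0:T. ✓
— 4 worlds.
For [](p -> ~q | p | r):
w0: successors {w1}; p -> ~q | p | r there: w1:T. ✓
w1: successors {w2}; p -> ~q | p | r there: w2:T. ✓
w2: no successors, so [](p -> ~q | p | r) holds vacuously. ✓
w3: successors {w4}; p -> ~q | p | r there: w4:T. ✓
w4: successors {w0}; p -> ~q | p | r there: w0:T. ✓
— 5 worlds.

4 and 5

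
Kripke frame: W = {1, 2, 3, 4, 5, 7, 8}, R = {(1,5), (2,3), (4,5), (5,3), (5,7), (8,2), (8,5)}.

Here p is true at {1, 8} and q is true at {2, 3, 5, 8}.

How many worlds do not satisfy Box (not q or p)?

1: successors {5}; not q or p there: 5:F. ✗
2: successors {3}; not q or p there: 3:F. ✗
3: no successors, so Box (not q or p) holds vacuously. ✓
4: successors {5}; not q or p there: 5:F. ✗
5: successors {3, 7}; not q or p there: 3:F, 7:T. ✗
7: no successors, so Box (not q or p) holds vacuously. ✓
8: successors {2, 5}; not q or p there: 2:F, 5:F. ✗
Satisfying worlds: {3, 7}.
So Box (not q or p) fails at the other 5 worlds.

5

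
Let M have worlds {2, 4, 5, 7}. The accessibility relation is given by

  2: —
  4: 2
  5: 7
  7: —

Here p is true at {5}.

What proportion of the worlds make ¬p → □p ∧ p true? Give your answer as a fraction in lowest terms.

1/4

2: ¬p is T, □p ∧ p is F. ✗
4: ¬p is T, □p ∧ p is F. ✗
5: ¬p is F, □p ∧ p is F. ✓
7: ¬p is T, □p ∧ p is F. ✗
That's 1 of 4 worlds, so 1/4.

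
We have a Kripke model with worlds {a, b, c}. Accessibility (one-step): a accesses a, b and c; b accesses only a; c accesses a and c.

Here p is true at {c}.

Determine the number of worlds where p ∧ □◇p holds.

a: p is F, □◇p is F. ✗
b: p is F, □◇p is T. ✗
c: p is T, □◇p is T. ✓
Satisfying worlds: {c}.

1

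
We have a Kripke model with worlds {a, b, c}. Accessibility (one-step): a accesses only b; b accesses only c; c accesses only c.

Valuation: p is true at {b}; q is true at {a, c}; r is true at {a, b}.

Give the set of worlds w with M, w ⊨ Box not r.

{b, c}

a: successors {b}; not r there: b:F. ✗
b: successors {c}; not r there: c:T. ✓
c: successors {c}; not r there: c:T. ✓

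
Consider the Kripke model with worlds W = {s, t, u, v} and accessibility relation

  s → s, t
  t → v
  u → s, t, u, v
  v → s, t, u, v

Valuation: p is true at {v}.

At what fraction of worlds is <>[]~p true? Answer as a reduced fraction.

s: successors {s, t}; []~p there: s:T, t:F. ✓
t: successors {v}; []~p there: v:F. ✗
u: successors {s, t, u, v}; []~p there: s:T, t:F, u:F, v:F. ✓
v: successors {s, t, u, v}; []~p there: s:T, t:F, u:F, v:F. ✓
That's 3 of 4 worlds, so 3/4.

3/4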